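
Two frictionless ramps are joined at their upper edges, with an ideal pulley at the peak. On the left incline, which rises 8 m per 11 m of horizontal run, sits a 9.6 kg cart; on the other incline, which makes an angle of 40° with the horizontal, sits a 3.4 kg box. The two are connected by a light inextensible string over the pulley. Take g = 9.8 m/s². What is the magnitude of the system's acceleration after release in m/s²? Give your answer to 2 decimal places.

Resolve each weight along its own incline: the 9.6 kg mass has component 9.6 × 9.8 × sin 36.03° = 55.335 N down its slope, and the 3.4 kg mass has 3.4 × 9.8 × sin 40° = 21.418 N down its slope.
The 9.6 kg side's 55.335 N exceeds the other side's 21.418 N, so that mass slides down and the 3.4 kg mass slides up. Taking that direction as positive, Newton's second law for the whole system gives 55.335 − 21.418 = (9.6 + 3.4) a, so a = 33.917 / 13 = 2.6090 m/s².

2.61 m/s²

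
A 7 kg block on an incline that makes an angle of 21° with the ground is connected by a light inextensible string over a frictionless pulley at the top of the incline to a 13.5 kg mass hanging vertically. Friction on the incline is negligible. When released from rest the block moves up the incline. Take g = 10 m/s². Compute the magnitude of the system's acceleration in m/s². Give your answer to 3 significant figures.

5.36 m/s²

For the block on the incline: the weight component along the slope is m₁g sin 21° = 7 × 10 × 0.3584 = 25.088 N and the normal force is N = m₁g cos 21° = 65.351 N.
Newton's second law for the block (up-slope positive): T − 25.088 = 7 a. For the hanging mass (downward positive): 13.5 × 10 − T = 13.5 a.
Adding the two equations eliminates T: 109.912 = 20.5 a, so a = 5.3616 m/s².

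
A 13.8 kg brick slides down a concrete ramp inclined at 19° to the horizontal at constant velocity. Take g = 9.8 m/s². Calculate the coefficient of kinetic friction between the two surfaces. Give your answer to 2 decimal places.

At constant velocity the net force along the incline is zero: mg sin 19° = μ mg cos 19°.
So μ = tan 19° = 0.3256 / 0.9455 = 0.3444.

0.34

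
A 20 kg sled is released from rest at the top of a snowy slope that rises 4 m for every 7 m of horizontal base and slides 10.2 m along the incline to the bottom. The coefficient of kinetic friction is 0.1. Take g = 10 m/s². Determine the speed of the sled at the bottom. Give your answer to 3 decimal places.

9.138 m/s

The weight component along the incline is mg sin 29.74° = 99.228 N and the normal force is N = mg cos 29.74° = 173.649 N.
Friction up the slope is f = μN = 0.1 × 173.649 = 17.365 N, so the net downslope force is 99.228 − 17.365 = 81.863 N and a = 81.863 / 20 = 4.0931 m/s².
Starting from rest over a distance of 10.2 m, v² = 2aL = 2 × 4.0931 × 10.2 = 83.4992, so v = 9.1378 m/s.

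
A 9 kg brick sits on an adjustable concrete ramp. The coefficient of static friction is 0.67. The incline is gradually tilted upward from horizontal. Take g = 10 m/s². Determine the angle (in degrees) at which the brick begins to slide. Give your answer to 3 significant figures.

33.8°

At the threshold of sliding, static friction is at its maximum μ_s N and exactly balances the weight component along the incline: mg sin θ = μ_s mg cos θ.
Hence tan θ = μ_s = 0.67, so θ = arctan(0.67) = 33.8221°.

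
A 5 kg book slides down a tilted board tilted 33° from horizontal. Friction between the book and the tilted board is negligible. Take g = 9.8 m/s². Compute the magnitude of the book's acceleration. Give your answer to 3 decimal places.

5.337 m/s²

Resolving the weight along the incline: the component pulling the book down the slope is mg sin 33° = 5 × 9.8 × 0.5446 = 26.685 N, and the normal force is N = mg cos 33° = 5 × 9.8 × 0.8387 = 41.096 N.
With no friction the net force along the incline is 26.685 N, so a = g sin 33° = 26.685 / 5 = 5.3370 m/s².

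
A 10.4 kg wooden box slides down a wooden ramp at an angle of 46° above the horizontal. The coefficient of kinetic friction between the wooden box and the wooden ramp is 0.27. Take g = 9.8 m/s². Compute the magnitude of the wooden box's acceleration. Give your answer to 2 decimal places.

5.21 m/s²

Resolving the weight along the incline: the component pulling the wooden box down the slope is mg sin 46° = 10.4 × 9.8 × 0.7193 = 73.311 N, and the normal force is N = mg cos 46° = 10.4 × 9.8 × 0.6947 = 70.804 N.
Kinetic friction acts up the slope with magnitude f = μN = 0.27 × 70.804 = 19.117 N.
Net force along the incline is 73.311 − 19.117 = 54.194 N, so a = 54.194 / 10.4 = 5.2110 m/s².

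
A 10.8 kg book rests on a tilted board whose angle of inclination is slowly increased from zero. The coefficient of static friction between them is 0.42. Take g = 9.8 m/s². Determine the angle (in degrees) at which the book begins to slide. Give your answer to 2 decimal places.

At the threshold of sliding, static friction is at its maximum μ_s N and exactly balances the weight component along the incline: mg sin θ = μ_s mg cos θ.
Hence tan θ = μ_s = 0.42, so θ = arctan(0.42) = 22.7824°.

22.78°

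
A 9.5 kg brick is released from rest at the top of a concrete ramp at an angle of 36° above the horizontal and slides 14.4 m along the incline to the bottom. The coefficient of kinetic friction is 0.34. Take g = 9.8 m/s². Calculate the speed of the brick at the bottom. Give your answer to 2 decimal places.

9.39 m/s

The weight component along the incline is mg sin 36° = 54.723 N and the normal force is N = mg cos 36° = 75.319 N.
Friction up the slope is f = μN = 0.34 × 75.319 = 25.608 N, so the net downslope force is 54.723 − 25.608 = 29.115 N and a = 29.115 / 9.5 = 3.0647 m/s².
Starting from rest over a distance of 14.4 m, v² = 2aL = 2 × 3.0647 × 14.4 = 88.2634, so v = 9.3949 m/s.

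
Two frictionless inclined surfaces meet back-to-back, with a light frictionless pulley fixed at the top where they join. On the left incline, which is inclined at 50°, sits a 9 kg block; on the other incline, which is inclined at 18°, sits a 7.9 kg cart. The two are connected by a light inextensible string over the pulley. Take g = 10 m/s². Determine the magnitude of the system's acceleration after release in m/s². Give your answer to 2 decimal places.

2.64 m/s²

Resolve each weight along its own incline: the 9 kg mass has component 9 × 10 × sin 50° = 68.944 N down its slope, and the 7.9 kg mass has 7.9 × 10 × sin 18° = 24.412 N down its slope.
The 9 kg side's 68.944 N exceeds the other side's 24.412 N, so that mass slides down and the 7.9 kg mass slides up. Taking that direction as positive, Newton's second law for the whole system gives 68.944 − 24.412 = (9 + 7.9) a, so a = 44.532 / 16.9 = 2.6350 m/s².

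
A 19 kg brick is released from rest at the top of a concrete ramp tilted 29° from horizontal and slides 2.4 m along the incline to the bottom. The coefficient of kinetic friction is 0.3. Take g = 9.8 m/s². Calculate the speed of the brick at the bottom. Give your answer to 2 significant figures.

The weight component along the incline is mg sin 29° = 90.272 N and the normal force is N = mg cos 29° = 162.854 N.
Friction up the slope is f = μN = 0.3 × 162.854 = 48.856 N, so the net downslope force is 90.272 − 48.856 = 41.416 N and a = 41.416 / 19 = 2.1798 m/s².
Starting from rest over a distance of 2.4 m, v² = 2aL = 2 × 2.1798 × 2.4 = 10.4630, so v = 3.2347 m/s.

3.2 m/s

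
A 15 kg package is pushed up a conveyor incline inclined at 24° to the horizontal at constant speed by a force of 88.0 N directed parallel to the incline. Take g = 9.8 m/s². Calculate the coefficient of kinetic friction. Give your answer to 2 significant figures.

0.21

At constant speed ΣF = 0 along the incline. The applied 88.0 N acts up the slope; the weight component mg sin 24° = 59.790 N and kinetic friction μN both act down the slope.
So 88.0 = 59.790 + μ × 134.291, giving μ = (88.0 − 59.790) / 134.291 = 0.2101.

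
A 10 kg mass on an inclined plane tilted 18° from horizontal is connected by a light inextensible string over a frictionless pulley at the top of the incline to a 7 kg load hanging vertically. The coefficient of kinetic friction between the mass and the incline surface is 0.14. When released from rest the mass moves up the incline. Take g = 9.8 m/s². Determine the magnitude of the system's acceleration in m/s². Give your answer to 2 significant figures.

1.5 m/s²

For the mass on the incline: the weight component along the slope is m₁g sin 18° = 10 × 9.8 × 0.3090 = 30.282 N and the normal force is N = m₁g cos 18° = 93.204 N.
Kinetic friction opposes the mass's motion up the incline: f = μN = 0.14 × 93.204 = 13.049 N acting down the slope.
Newton's second law for the mass (up-slope positive): T − 30.282 − 13.049 = 10 a. For the hanging load (downward positive): 7 × 9.8 − T = 7 a.
Adding the two equations eliminates T: 25.269 = 17 a, so a = 1.4864 m/s².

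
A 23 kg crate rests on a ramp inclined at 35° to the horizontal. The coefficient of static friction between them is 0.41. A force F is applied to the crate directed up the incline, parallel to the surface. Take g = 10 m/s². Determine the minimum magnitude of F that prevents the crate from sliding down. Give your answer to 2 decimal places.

The normal force is N = mg cos 35° = 188.405 N. With F at its minimum the crate is on the verge of sliding down, so static friction is at its maximum μ_s N = 0.41 × 188.405 = 77.246 N and acts up the slope.
Equilibrium along the incline: F + μ_s N = mg sin 35°, so F = 131.923 − 77.246 = 54.677 N.

54.68 N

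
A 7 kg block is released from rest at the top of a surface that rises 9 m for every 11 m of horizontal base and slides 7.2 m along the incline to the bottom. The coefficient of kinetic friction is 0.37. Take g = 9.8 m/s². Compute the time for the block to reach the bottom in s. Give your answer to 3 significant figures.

The weight component along the incline is mg sin 39.29° = 43.440 N and the normal force is N = mg cos 39.29° = 53.093 N.
Friction up the slope is f = μN = 0.37 × 53.093 = 19.644 N, so the net downslope force is 43.440 − 19.644 = 23.796 N and a = 23.796 / 7 = 3.3994 m/s².
Starting from rest, L = ½at², so t = √(2L/a) = √(2 × 7.2 / 3.3994) = 2.0582 s.

2.06 s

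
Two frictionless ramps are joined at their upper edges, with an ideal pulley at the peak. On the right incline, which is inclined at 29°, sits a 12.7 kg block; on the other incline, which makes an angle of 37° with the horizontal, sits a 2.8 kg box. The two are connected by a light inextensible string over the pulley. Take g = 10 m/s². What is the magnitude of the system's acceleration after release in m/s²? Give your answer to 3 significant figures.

2.89 m/s²

Resolve each weight along its own incline: the 12.7 kg mass has component 12.7 × 10 × sin 29° = 61.571 N down its slope, and the 2.8 kg mass has 2.8 × 10 × sin 37° = 16.851 N down its slope.
The 12.7 kg side's 61.571 N exceeds the other side's 16.851 N, so that mass slides down and the 2.8 kg mass slides up. Taking that direction as positive, Newton's second law for the whole system gives 61.571 − 16.851 = (12.7 + 2.8) a, so a = 44.720 / 15.5 = 2.8852 m/s².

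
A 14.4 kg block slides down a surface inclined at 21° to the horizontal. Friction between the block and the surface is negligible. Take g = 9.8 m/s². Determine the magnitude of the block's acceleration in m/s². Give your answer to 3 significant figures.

Resolving the weight along the incline: the component pulling the block down the slope is mg sin 21° = 14.4 × 9.8 × 0.3584 = 50.577 N, and the normal force is N = mg cos 21° = 14.4 × 9.8 × 0.9336 = 131.750 N.
With no friction the net force along the incline is 50.577 N, so a = g sin 21° = 50.577 / 14.4 = 3.5123 m/s².

3.51 m/s²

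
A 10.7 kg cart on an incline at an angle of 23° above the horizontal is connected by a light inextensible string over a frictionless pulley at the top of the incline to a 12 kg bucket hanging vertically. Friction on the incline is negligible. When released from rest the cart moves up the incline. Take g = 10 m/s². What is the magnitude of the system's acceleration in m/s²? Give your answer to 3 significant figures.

For the cart on the incline: the weight component along the slope is m₁g sin 23° = 10.7 × 10 × 0.3907 = 41.805 N and the normal force is N = m₁g cos 23° = 98.494 N.
Newton's second law for the cart (up-slope positive): T − 41.805 = 10.7 a. For the hanging bucket (downward positive): 12 × 10 − T = 12 a.
Adding the two equations eliminates T: 78.195 = 22.7 a, so a = 3.4447 m/s².

3.44 m/s²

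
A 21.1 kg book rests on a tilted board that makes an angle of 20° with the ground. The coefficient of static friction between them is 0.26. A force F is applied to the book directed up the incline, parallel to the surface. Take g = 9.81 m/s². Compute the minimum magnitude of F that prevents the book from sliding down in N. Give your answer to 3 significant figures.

20.2 N

The normal force is N = mg cos 20° = 194.508 N. With F at its minimum the book is on the verge of sliding down, so static friction is at its maximum μ_s N = 0.26 × 194.508 = 50.572 N and acts up the slope.
Equilibrium along the incline: F + μ_s N = mg sin 20°, so F = 70.795 − 50.572 = 20.223 N.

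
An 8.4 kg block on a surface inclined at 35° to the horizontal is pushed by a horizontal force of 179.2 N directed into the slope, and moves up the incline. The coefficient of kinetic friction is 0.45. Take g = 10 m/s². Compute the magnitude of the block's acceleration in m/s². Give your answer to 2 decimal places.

2.55 m/s²

The horizontal push has components F cos 35° = 179.2 × 0.8192 = 146.801 N up the incline and F sin 35° = 179.2 × 0.5736 = 102.789 N pressing into the surface.
The normal force is therefore N = mg cos 35° + F sin 35° = 68.813 + 102.789 = 171.602 N, and kinetic friction down the slope is μN = 0.45 × 171.602 = 77.221 N.
Along the incline: F cos 35° − mg sin 35° − μN = ma, so 146.801 − 48.182 − 77.221 = 8.4 a, giving a = 2.5474 m/s².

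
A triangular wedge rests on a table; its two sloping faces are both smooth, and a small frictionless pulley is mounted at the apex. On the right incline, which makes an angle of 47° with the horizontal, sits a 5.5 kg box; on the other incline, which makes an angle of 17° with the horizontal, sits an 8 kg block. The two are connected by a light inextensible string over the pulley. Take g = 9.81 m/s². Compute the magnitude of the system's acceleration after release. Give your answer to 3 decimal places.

1.223 m/s²

Resolve each weight along its own incline: the 5.5 kg mass has component 5.5 × 9.81 × sin 47° = 39.460 N down its slope, and the 8 kg mass has 8 × 9.81 × sin 17° = 22.945 N down its slope.
The 5.5 kg side's 39.460 N exceeds the other side's 22.945 N, so that mass slides down and the 8 kg mass slides up. Taking that direction as positive, Newton's second law for the whole system gives 39.460 − 22.945 = (5.5 + 8) a, so a = 16.515 / 13.5 = 1.2233 m/s².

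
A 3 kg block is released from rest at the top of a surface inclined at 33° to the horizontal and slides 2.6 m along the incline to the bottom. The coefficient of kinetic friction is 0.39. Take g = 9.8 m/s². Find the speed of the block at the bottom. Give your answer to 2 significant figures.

3.3 m/s

The weight component along the incline is mg sin 33° = 16.012 N and the normal force is N = mg cos 33° = 24.657 N.
Friction up the slope is f = μN = 0.39 × 24.657 = 9.616 N, so the net downslope force is 16.012 − 9.616 = 6.396 N and a = 6.396 / 3 = 2.1320 m/s².
Starting from rest over a distance of 2.6 m, v² = 2aL = 2 × 2.1320 × 2.6 = 11.0864, so v = 3.3296 m/s.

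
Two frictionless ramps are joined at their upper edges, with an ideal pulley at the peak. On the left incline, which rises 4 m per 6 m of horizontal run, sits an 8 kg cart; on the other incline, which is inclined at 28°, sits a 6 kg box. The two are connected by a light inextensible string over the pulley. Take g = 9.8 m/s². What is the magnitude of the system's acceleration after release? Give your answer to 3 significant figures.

Resolve each weight along its own incline: the 8 kg mass has component 8 × 9.8 × sin 33.69° = 43.488 N down its slope, and the 6 kg mass has 6 × 9.8 × sin 28° = 27.605 N down its slope.
The 8 kg side's 43.488 N exceeds the other side's 27.605 N, so that mass slides down and the 6 kg mass slides up. Taking that direction as positive, Newton's second law for the whole system gives 43.488 − 27.605 = (8 + 6) a, so a = 15.883 / 14 = 1.1345 m/s².

1.13 m/s²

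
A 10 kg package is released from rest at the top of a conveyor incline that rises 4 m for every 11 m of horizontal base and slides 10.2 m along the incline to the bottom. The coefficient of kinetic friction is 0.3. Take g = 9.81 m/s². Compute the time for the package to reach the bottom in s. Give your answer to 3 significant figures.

5.90 s

The weight component along the incline is mg sin 19.98° = 33.525 N and the normal force is N = mg cos 19.98° = 92.194 N.
Friction up the slope is f = μN = 0.3 × 92.194 = 27.658 N, so the net downslope force is 33.525 − 27.658 = 5.867 N and a = 5.867 / 10 = 0.5867 m/s².
Starting from rest, L = ½at², so t = √(2L/a) = √(2 × 10.2 / 0.5867) = 5.8967 s.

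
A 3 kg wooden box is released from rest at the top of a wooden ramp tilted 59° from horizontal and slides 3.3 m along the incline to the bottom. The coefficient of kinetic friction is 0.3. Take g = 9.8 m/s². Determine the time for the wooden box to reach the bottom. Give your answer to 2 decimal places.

The weight component along the incline is mg sin 59° = 25.201 N and the normal force is N = mg cos 59° = 15.142 N.
Friction up the slope is f = μN = 0.3 × 15.142 = 4.543 N, so the net downslope force is 25.201 − 4.543 = 20.658 N and a = 20.658 / 3 = 6.8860 m/s².
Starting from rest, L = ½at², so t = √(2L/a) = √(2 × 3.3 / 6.8860) = 0.9790 s.

0.98 s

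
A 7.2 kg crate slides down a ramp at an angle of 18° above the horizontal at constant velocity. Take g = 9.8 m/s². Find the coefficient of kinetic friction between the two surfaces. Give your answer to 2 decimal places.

0.32

At constant velocity the net force along the incline is zero: mg sin 18° = μ mg cos 18°.
So μ = tan 18° = 0.3090 / 0.9511 = 0.3249.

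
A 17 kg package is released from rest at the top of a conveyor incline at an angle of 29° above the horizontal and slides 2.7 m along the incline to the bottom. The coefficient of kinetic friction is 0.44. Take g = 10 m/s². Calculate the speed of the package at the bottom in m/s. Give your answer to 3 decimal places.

The weight component along the incline is mg sin 29° = 82.418 N and the normal force is N = mg cos 29° = 148.685 N.
Friction up the slope is f = μN = 0.44 × 148.685 = 65.421 N, so the net downslope force is 82.418 − 65.421 = 16.997 N and a = 16.997 / 17 = 0.9998 m/s².
Starting from rest over a distance of 2.7 m, v² = 2aL = 2 × 0.9998 × 2.7 = 5.3989, so v = 2.3236 m/s.

2.324 m/s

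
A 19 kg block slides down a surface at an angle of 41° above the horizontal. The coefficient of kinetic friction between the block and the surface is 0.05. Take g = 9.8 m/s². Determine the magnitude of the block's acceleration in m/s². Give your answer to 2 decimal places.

6.06 m/s²

Resolving the weight along the incline: the component pulling the block down the slope is mg sin 41° = 19 × 9.8 × 0.6561 = 122.166 N, and the normal force is N = mg cos 41° = 19 × 9.8 × 0.7547 = 140.525 N.
Kinetic friction acts up the slope with magnitude f = μN = 0.05 × 140.525 = 7.026 N.
Net force along the incline is 122.166 − 7.026 = 115.140 N, so a = 115.140 / 19 = 6.0600 m/s².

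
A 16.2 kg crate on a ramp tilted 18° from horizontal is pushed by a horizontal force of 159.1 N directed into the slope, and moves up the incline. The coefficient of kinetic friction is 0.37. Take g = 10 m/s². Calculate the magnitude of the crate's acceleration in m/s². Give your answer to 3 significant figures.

1.61 m/s²

The horizontal push has components F cos 18° = 159.1 × 0.9511 = 151.320 N up the incline and F sin 18° = 159.1 × 0.3090 = 49.162 N pressing into the surface.
The normal force is therefore N = mg cos 18° + F sin 18° = 154.078 + 49.162 = 203.240 N, and kinetic friction down the slope is μN = 0.37 × 203.240 = 75.199 N.
Along the incline: F cos 18° − mg sin 18° − μN = ma, so 151.320 − 50.058 − 75.199 = 16.2 a, giving a = 1.6088 m/s².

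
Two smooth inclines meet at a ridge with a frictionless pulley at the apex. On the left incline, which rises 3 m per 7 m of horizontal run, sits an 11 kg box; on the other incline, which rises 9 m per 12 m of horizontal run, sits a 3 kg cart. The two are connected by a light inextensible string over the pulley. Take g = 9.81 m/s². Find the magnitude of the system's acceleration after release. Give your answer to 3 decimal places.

1.775 m/s²

Resolve each weight along its own incline: the 11 kg mass has component 11 × 9.81 × sin 23.20° = 42.508 N down its slope, and the 3 kg mass has 3 × 9.81 × sin 36.87° = 17.658 N down its slope.
The 11 kg side's 42.508 N exceeds the other side's 17.658 N, so that mass slides down and the 3 kg mass slides up. Taking that direction as positive, Newton's second law for the whole system gives 42.508 − 17.658 = (11 + 3) a, so a = 24.850 / 14 = 1.7750 m/s².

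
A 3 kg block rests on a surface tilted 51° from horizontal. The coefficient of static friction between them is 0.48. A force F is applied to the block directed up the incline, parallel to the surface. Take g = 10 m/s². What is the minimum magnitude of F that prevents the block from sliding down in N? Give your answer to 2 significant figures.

The normal force is N = mg cos 51° = 18.880 N. With F at its minimum the block is on the verge of sliding down, so static friction is at its maximum μ_s N = 0.48 × 18.880 = 9.062 N and acts up the slope.
Equilibrium along the incline: F + μ_s N = mg sin 51°, so F = 23.314 − 9.062 = 14.252 N.

14 N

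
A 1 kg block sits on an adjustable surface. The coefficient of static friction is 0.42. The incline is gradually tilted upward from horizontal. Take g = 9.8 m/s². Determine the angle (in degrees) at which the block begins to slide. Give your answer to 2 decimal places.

22.78°

At the threshold of sliding, static friction is at its maximum μ_s N and exactly balances the weight component along the incline: mg sin θ = μ_s mg cos θ.
Hence tan θ = μ_s = 0.42, so θ = arctan(0.42) = 22.7824°.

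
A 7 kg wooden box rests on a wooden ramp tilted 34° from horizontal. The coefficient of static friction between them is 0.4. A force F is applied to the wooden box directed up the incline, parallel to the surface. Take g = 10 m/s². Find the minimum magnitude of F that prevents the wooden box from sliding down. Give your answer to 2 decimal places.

15.93 N

The normal force is N = mg cos 34° = 58.033 N. With F at its minimum the wooden box is on the verge of sliding down, so static friction is at its maximum μ_s N = 0.4 × 58.033 = 23.213 N and acts up the slope.
Equilibrium along the incline: F + μ_s N = mg sin 34°, so F = 39.144 − 23.213 = 15.931 N.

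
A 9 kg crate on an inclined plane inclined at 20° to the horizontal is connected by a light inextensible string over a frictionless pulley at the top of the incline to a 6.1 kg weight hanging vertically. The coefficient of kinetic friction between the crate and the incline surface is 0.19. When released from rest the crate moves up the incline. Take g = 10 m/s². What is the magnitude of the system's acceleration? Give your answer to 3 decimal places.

For the crate on the incline: the weight component along the slope is m₁g sin 20° = 9 × 10 × 0.3420 = 30.780 N and the normal force is N = m₁g cos 20° = 84.572 N.
Kinetic friction opposes the crate's motion up the incline: f = μN = 0.19 × 84.572 = 16.069 N acting down the slope.
Newton's second law for the crate (up-slope positive): T − 30.780 − 16.069 = 9 a. For the hanging weight (downward positive): 6.1 × 10 − T = 6.1 a.
Adding the two equations eliminates T: 14.151 = 15.1 a, so a = 0.9372 m/s².

0.937 m/s²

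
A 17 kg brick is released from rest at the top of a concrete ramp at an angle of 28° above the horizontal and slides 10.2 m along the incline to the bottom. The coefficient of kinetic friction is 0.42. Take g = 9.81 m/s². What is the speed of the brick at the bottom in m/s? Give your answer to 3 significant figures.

The weight component along the incline is mg sin 28° = 78.294 N and the normal force is N = mg cos 28° = 147.249 N.
Friction up the slope is f = μN = 0.42 × 147.249 = 61.845 N, so the net downslope force is 78.294 − 61.845 = 16.449 N and a = 16.449 / 17 = 0.9676 m/s².
Starting from rest over a distance of 10.2 m, v² = 2aL = 2 × 0.9676 × 10.2 = 19.7390, so v = 4.4429 m/s.

4.44 m/s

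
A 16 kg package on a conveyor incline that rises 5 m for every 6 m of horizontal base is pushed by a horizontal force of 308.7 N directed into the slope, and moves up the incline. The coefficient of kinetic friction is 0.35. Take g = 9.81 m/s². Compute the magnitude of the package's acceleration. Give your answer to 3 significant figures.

The horizontal push has components F cos 39.81° = 308.7 × 0.7682 = 237.143 N up the incline and F sin 39.81° = 308.7 × 0.6402 = 197.630 N pressing into the surface.
The normal force is therefore N = mg cos 39.81° + F sin 39.81° = 120.577 + 197.630 = 318.207 N, and kinetic friction down the slope is μN = 0.35 × 318.207 = 111.372 N.
Along the incline: F cos 39.81° − mg sin 39.81° − μN = ma, so 237.143 − 100.486 − 111.372 = 16 a, giving a = 1.5803 m/s².

1.58 m/s²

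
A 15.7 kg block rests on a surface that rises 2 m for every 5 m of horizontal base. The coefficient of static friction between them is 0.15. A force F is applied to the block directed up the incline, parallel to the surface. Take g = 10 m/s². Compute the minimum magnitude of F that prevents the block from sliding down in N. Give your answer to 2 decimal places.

The normal force is N = mg cos 21.80° = 145.771 N. With F at its minimum the block is on the verge of sliding down, so static friction is at its maximum μ_s N = 0.15 × 145.771 = 21.866 N and acts up the slope.
Equilibrium along the incline: F + μ_s N = mg sin 21.80°, so F = 58.308 − 21.866 = 36.442 N.

36.44 N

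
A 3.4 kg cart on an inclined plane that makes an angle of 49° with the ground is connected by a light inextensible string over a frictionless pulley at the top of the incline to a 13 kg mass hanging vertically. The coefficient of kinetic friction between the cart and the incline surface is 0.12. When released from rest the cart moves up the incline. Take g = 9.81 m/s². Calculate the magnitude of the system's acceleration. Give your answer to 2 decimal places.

For the cart on the incline: the weight component along the slope is m₁g sin 49° = 3.4 × 9.81 × 0.7547 = 25.172 N and the normal force is N = m₁g cos 49° = 21.882 N.
Kinetic friction opposes the cart's motion up the incline: f = μN = 0.12 × 21.882 = 2.626 N acting down the slope.
Newton's second law for the cart (up-slope positive): T − 25.172 − 2.626 = 3.4 a. For the hanging mass (downward positive): 13 × 9.81 − T = 13 a.
Adding the two equations eliminates T: 99.732 = 16.4 a, so a = 6.0812 m/s².

6.08 m/s²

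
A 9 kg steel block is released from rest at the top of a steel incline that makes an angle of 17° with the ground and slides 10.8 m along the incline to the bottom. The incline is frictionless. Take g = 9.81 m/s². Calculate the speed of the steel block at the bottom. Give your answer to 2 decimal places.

The weight component along the incline is mg sin 17° = 25.813 N and the normal force is N = mg cos 17° = 84.432 N.
With no friction, a = g sin 17° = 2.8682 m/s².
Starting from rest over a distance of 10.8 m, v² = 2aL = 2 × 2.8682 × 10.8 = 61.9531, so v = 7.8710 m/s.

7.87 m/s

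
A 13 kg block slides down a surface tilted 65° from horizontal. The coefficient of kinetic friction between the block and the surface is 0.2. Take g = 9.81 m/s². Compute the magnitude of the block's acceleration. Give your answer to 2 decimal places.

8.06 m/s²

Resolving the weight along the incline: the component pulling the block down the slope is mg sin 65° = 13 × 9.81 × 0.9063 = 115.580 N, and the normal force is N = mg cos 65° = 13 × 9.81 × 0.4226 = 53.894 N.
Kinetic friction acts up the slope with magnitude f = μN = 0.2 × 53.894 = 10.779 N.
Net force along the incline is 115.580 − 10.779 = 104.801 N, so a = 104.801 / 13 = 8.0616 m/s².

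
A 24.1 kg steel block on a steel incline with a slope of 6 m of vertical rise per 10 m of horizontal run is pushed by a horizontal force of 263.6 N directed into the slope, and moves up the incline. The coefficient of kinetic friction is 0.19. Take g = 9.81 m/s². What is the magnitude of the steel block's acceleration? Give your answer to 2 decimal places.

The horizontal push has components F cos 30.96° = 263.6 × 0.8575 = 226.037 N up the incline and F sin 30.96° = 263.6 × 0.5145 = 135.622 N pressing into the surface.
The normal force is therefore N = mg cos 30.96° + F sin 30.96° = 202.731 + 135.622 = 338.353 N, and kinetic friction down the slope is μN = 0.19 × 338.353 = 64.287 N.
Along the incline: F cos 30.96° − mg sin 30.96° − μN = ma, so 226.037 − 121.639 − 64.287 = 24.1 a, giving a = 1.6644 m/s².

1.66 m/s²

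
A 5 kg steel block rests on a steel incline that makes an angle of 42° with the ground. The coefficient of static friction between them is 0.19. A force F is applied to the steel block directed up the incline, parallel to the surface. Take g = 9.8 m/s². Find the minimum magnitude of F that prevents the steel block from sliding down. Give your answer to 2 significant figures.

The normal force is N = mg cos 42° = 36.414 N. With F at its minimum the steel block is on the verge of sliding down, so static friction is at its maximum μ_s N = 0.19 × 36.414 = 6.919 N and acts up the slope.
Equilibrium along the incline: F + μ_s N = mg sin 42°, so F = 32.787 − 6.919 = 25.868 N.

26 N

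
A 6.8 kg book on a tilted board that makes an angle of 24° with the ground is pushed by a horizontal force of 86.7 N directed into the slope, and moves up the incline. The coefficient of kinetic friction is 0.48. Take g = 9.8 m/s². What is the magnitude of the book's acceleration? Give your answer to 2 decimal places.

0.88 m/s²

The horizontal push has components F cos 24° = 86.7 × 0.9135 = 79.200 N up the incline and F sin 24° = 86.7 × 0.4067 = 35.261 N pressing into the surface.
The normal force is therefore N = mg cos 24° + F sin 24° = 60.876 + 35.261 = 96.137 N, and kinetic friction down the slope is μN = 0.48 × 96.137 = 46.146 N.
Along the incline: F cos 24° − mg sin 24° − μN = ma, so 79.200 − 27.102 − 46.146 = 6.8 a, giving a = 0.8753 m/s².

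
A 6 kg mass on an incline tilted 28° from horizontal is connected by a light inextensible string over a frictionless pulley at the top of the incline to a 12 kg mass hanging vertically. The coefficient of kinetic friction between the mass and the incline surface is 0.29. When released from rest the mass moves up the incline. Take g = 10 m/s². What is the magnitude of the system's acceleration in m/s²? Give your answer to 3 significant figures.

4.25 m/s²

For the mass on the incline: the weight component along the slope is m₁g sin 28° = 6 × 10 × 0.4695 = 28.170 N and the normal force is N = m₁g cos 28° = 52.977 N.
Kinetic friction opposes the mass's motion up the incline: f = μN = 0.29 × 52.977 = 15.363 N acting down the slope.
Newton's second law for the mass (up-slope positive): T − 28.170 − 15.363 = 6 a. For the hanging mass (downward positive): 12 × 10 − T = 12 a.
Adding the two equations eliminates T: 76.467 = 18 a, so a = 4.2482 m/s².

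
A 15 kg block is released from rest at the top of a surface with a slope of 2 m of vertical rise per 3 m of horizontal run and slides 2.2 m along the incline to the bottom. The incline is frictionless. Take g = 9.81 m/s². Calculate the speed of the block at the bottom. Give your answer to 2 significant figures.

4.9 m/s

The weight component along the incline is mg sin 33.69° = 81.624 N and the normal force is N = mg cos 33.69° = 122.436 N.
With no friction, a = g sin 33.69° = 5.4416 m/s².
Starting from rest over a distance of 2.2 m, v² = 2aL = 2 × 5.4416 × 2.2 = 23.9430, so v = 4.8932 m/s.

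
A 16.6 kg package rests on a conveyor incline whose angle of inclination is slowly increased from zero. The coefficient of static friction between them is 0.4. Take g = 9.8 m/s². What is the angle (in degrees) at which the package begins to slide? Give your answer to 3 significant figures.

21.8°

At the threshold of sliding, static friction is at its maximum μ_s N and exactly balances the weight component along the incline: mg sin θ = μ_s mg cos θ.
Hence tan θ = μ_s = 0.4, so θ = arctan(0.4) = 21.8014°.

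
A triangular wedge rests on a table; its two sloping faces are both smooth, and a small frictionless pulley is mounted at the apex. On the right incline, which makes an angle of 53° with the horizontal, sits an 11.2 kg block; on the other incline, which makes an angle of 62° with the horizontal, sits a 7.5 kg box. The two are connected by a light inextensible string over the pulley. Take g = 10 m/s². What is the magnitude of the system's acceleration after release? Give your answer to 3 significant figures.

1.24 m/s²

Resolve each weight along its own incline: the 11.2 kg mass has component 11.2 × 10 × sin 53° = 89.447 N down its slope, and the 7.5 kg mass has 7.5 × 10 × sin 62° = 66.221 N down its slope.
The 11.2 kg side's 89.447 N exceeds the other side's 66.221 N, so that mass slides down and the 7.5 kg mass slides up. Taking that direction as positive, Newton's second law for the whole system gives 89.447 − 66.221 = (11.2 + 7.5) a, so a = 23.226 / 18.7 = 1.2420 m/s².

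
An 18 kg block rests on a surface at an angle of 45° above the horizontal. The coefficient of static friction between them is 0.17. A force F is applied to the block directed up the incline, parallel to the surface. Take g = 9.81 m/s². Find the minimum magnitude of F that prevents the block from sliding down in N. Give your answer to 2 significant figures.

100 N

The normal force is N = mg cos 45° = 124.861 N. With F at its minimum the block is on the verge of sliding down, so static friction is at its maximum μ_s N = 0.17 × 124.861 = 21.226 N and acts up the slope.
Equilibrium along the incline: F + μ_s N = mg sin 45°, so F = 124.861 − 21.226 = 103.635 N.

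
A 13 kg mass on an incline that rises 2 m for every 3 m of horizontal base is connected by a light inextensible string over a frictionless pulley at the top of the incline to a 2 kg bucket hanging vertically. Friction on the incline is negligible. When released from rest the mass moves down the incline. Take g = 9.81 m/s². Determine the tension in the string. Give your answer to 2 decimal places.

For the mass on the incline: the weight component along the slope is m₁g sin 33.69° = 13 × 9.81 × 0.5547 = 70.741 N and the normal force is N = m₁g cos 33.69° = 106.111 N.
Newton's second law for the mass (down-slope positive): 70.741 − T = 13 a. For the hanging bucket (upward positive): T − 2 × 9.81 = 2 a.
Adding the two equations eliminates T: 51.121 = 15 a, so a = 3.4081 m/s².
Then from the hanging bucket's equation, T = 2 × (9.81 + 3.4081) = 26.436 N.

26.44 N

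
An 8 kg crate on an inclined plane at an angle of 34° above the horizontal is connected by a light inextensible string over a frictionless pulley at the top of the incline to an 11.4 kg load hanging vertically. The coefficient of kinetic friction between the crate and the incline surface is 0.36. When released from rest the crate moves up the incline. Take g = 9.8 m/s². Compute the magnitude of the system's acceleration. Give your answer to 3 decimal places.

2.293 m/s²

For the crate on the incline: the weight component along the slope is m₁g sin 34° = 8 × 9.8 × 0.5592 = 43.841 N and the normal force is N = m₁g cos 34° = 64.997 N.
Kinetic friction opposes the crate's motion up the incline: f = μN = 0.36 × 64.997 = 23.399 N acting down the slope.
Newton's second law for the crate (up-slope positive): T − 43.841 − 23.399 = 8 a. For the hanging load (downward positive): 11.4 × 9.8 − T = 11.4 a.
Adding the two equations eliminates T: 44.480 = 19.4 a, so a = 2.2928 m/s².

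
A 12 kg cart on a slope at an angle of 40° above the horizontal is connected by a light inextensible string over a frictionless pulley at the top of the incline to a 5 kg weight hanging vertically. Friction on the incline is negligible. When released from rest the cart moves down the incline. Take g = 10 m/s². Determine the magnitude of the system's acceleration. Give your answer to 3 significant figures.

For the cart on the incline: the weight component along the slope is m₁g sin 40° = 12 × 10 × 0.6428 = 77.136 N and the normal force is N = m₁g cos 40° = 91.925 N.
Newton's second law for the cart (down-slope positive): 77.136 − T = 12 a. For the hanging weight (upward positive): T − 5 × 10 = 5 a.
Adding the two equations eliminates T: 27.136 = 17 a, so a = 1.5962 m/s².

1.60 m/s²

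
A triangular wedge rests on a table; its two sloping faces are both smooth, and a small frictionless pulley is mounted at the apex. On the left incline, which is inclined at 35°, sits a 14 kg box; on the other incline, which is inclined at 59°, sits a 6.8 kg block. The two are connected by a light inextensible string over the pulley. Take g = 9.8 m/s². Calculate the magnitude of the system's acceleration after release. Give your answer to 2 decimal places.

Resolve each weight along its own incline: the 14 kg mass has component 14 × 9.8 × sin 35° = 78.695 N down its slope, and the 6.8 kg mass has 6.8 × 9.8 × sin 59° = 57.122 N down its slope.
The 14 kg side's 78.695 N exceeds the other side's 57.122 N, so that mass slides down and the 6.8 kg mass slides up. Taking that direction as positive, Newton's second law for the whole system gives 78.695 − 57.122 = (14 + 6.8) a, so a = 21.573 / 20.8 = 1.0372 m/s².

1.04 m/s²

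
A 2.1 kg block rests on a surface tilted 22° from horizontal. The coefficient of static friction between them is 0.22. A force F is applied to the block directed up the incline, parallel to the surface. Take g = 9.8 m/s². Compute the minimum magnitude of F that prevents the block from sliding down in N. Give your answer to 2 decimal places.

3.51 N

The normal force is N = mg cos 22° = 19.081 N. With F at its minimum the block is on the verge of sliding down, so static friction is at its maximum μ_s N = 0.22 × 19.081 = 4.198 N and acts up the slope.
Equilibrium along the incline: F + μ_s N = mg sin 22°, so F = 7.709 − 4.198 = 3.511 N.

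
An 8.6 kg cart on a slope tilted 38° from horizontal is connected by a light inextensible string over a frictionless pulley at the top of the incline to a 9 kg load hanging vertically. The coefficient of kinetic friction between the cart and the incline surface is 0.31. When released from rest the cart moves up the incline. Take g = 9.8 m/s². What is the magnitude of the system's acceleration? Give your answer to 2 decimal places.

For the cart on the incline: the weight component along the slope is m₁g sin 38° = 8.6 × 9.8 × 0.6157 = 51.891 N and the normal force is N = m₁g cos 38° = 66.414 N.
Kinetic friction opposes the cart's motion up the incline: f = μN = 0.31 × 66.414 = 20.588 N acting down the slope.
Newton's second law for the cart (up-slope positive): T − 51.891 − 20.588 = 8.6 a. For the hanging load (downward positive): 9 × 9.8 − T = 9 a.
Adding the two equations eliminates T: 15.721 = 17.6 a, so a = 0.8932 m/s².

0.89 m/s²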